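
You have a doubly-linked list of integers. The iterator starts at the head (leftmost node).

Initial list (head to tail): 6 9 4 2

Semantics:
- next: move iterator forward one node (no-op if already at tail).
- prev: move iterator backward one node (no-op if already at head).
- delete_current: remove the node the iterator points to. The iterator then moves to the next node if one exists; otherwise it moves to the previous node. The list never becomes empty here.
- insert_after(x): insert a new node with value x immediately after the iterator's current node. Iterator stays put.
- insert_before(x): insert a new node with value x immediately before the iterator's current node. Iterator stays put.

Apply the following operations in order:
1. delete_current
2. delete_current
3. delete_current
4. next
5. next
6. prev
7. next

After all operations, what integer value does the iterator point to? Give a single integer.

After 1 (delete_current): list=[9, 4, 2] cursor@9
After 2 (delete_current): list=[4, 2] cursor@4
After 3 (delete_current): list=[2] cursor@2
After 4 (next): list=[2] cursor@2
After 5 (next): list=[2] cursor@2
After 6 (prev): list=[2] cursor@2
After 7 (next): list=[2] cursor@2

Answer: 2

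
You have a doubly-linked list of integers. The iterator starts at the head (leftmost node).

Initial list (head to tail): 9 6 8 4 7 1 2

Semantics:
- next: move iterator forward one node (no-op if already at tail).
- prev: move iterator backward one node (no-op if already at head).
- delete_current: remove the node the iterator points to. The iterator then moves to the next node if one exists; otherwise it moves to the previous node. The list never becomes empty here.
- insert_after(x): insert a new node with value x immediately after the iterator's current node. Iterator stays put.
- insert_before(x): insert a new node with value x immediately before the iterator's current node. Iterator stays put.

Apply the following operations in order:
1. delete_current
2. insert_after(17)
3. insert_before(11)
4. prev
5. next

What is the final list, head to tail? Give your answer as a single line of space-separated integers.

Answer: 11 6 17 8 4 7 1 2

Derivation:
After 1 (delete_current): list=[6, 8, 4, 7, 1, 2] cursor@6
After 2 (insert_after(17)): list=[6, 17, 8, 4, 7, 1, 2] cursor@6
After 3 (insert_before(11)): list=[11, 6, 17, 8, 4, 7, 1, 2] cursor@6
After 4 (prev): list=[11, 6, 17, 8, 4, 7, 1, 2] cursor@11
After 5 (next): list=[11, 6, 17, 8, 4, 7, 1, 2] cursor@6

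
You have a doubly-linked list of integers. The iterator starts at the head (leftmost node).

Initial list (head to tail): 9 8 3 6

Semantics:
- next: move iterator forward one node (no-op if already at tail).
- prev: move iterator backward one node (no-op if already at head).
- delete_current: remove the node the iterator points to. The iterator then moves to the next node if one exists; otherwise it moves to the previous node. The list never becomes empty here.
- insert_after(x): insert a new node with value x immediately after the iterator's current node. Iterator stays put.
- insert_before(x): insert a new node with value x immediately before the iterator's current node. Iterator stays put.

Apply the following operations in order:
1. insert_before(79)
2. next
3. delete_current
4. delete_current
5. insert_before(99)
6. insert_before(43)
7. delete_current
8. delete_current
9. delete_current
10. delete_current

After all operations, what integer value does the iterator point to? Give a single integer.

Answer: 79

Derivation:
After 1 (insert_before(79)): list=[79, 9, 8, 3, 6] cursor@9
After 2 (next): list=[79, 9, 8, 3, 6] cursor@8
After 3 (delete_current): list=[79, 9, 3, 6] cursor@3
After 4 (delete_current): list=[79, 9, 6] cursor@6
After 5 (insert_before(99)): list=[79, 9, 99, 6] cursor@6
After 6 (insert_before(43)): list=[79, 9, 99, 43, 6] cursor@6
After 7 (delete_current): list=[79, 9, 99, 43] cursor@43
After 8 (delete_current): list=[79, 9, 99] cursor@99
After 9 (delete_current): list=[79, 9] cursor@9
After 10 (delete_current): list=[79] cursor@79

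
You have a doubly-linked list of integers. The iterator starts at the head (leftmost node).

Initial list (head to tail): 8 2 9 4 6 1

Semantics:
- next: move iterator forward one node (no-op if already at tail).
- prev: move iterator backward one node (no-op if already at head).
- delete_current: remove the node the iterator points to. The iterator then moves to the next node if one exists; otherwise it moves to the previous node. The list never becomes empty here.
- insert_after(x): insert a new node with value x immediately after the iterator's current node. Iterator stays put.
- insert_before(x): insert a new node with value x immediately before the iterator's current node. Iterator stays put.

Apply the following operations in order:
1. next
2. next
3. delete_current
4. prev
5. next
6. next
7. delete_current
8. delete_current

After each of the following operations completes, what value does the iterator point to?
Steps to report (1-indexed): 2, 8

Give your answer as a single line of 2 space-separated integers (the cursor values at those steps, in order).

After 1 (next): list=[8, 2, 9, 4, 6, 1] cursor@2
After 2 (next): list=[8, 2, 9, 4, 6, 1] cursor@9
After 3 (delete_current): list=[8, 2, 4, 6, 1] cursor@4
After 4 (prev): list=[8, 2, 4, 6, 1] cursor@2
After 5 (next): list=[8, 2, 4, 6, 1] cursor@4
After 6 (next): list=[8, 2, 4, 6, 1] cursor@6
After 7 (delete_current): list=[8, 2, 4, 1] cursor@1
After 8 (delete_current): list=[8, 2, 4] cursor@4

Answer: 9 4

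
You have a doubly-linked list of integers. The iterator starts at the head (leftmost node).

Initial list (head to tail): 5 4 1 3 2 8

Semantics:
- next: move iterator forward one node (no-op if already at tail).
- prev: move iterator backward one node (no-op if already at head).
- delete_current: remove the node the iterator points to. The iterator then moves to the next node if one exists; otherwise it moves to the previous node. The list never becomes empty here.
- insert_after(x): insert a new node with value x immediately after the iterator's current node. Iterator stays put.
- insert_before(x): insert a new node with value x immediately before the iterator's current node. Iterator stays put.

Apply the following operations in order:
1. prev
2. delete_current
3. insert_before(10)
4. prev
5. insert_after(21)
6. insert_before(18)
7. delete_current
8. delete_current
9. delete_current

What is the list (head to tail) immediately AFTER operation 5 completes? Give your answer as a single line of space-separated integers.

Answer: 10 21 4 1 3 2 8

Derivation:
After 1 (prev): list=[5, 4, 1, 3, 2, 8] cursor@5
After 2 (delete_current): list=[4, 1, 3, 2, 8] cursor@4
After 3 (insert_before(10)): list=[10, 4, 1, 3, 2, 8] cursor@4
After 4 (prev): list=[10, 4, 1, 3, 2, 8] cursor@10
After 5 (insert_after(21)): list=[10, 21, 4, 1, 3, 2, 8] cursor@10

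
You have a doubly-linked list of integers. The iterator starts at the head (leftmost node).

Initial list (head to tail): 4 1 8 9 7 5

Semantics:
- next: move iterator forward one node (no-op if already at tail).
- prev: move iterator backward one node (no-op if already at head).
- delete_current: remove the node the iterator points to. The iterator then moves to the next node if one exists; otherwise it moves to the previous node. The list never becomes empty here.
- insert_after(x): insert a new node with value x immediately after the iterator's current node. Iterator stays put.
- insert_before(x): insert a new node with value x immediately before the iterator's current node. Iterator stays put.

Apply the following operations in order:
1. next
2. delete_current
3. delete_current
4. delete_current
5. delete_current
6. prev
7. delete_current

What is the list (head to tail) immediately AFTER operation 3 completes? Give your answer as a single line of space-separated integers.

Answer: 4 9 7 5

Derivation:
After 1 (next): list=[4, 1, 8, 9, 7, 5] cursor@1
After 2 (delete_current): list=[4, 8, 9, 7, 5] cursor@8
After 3 (delete_current): list=[4, 9, 7, 5] cursor@9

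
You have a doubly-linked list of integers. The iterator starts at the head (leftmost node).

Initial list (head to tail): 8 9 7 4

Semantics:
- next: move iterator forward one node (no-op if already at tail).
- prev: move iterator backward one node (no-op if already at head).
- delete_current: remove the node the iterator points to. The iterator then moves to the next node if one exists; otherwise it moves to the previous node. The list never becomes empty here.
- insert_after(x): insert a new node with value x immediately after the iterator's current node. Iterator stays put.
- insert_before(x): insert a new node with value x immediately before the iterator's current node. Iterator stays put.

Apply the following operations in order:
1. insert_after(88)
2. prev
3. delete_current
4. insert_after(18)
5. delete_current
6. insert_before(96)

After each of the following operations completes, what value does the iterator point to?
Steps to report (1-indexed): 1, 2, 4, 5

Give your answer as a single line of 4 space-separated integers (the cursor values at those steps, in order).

Answer: 8 8 88 18

Derivation:
After 1 (insert_after(88)): list=[8, 88, 9, 7, 4] cursor@8
After 2 (prev): list=[8, 88, 9, 7, 4] cursor@8
After 3 (delete_current): list=[88, 9, 7, 4] cursor@88
After 4 (insert_after(18)): list=[88, 18, 9, 7, 4] cursor@88
After 5 (delete_current): list=[18, 9, 7, 4] cursor@18
After 6 (insert_before(96)): list=[96, 18, 9, 7, 4] cursor@18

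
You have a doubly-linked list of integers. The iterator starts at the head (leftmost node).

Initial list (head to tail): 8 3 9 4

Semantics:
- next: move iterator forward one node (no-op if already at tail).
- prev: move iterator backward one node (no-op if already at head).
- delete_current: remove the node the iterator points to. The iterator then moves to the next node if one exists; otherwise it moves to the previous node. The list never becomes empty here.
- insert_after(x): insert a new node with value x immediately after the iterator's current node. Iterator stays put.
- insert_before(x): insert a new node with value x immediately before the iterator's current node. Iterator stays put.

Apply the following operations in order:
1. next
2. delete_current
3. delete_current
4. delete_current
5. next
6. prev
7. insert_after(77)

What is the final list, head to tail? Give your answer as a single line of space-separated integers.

After 1 (next): list=[8, 3, 9, 4] cursor@3
After 2 (delete_current): list=[8, 9, 4] cursor@9
After 3 (delete_current): list=[8, 4] cursor@4
After 4 (delete_current): list=[8] cursor@8
After 5 (next): list=[8] cursor@8
After 6 (prev): list=[8] cursor@8
After 7 (insert_after(77)): list=[8, 77] cursor@8

Answer: 8 77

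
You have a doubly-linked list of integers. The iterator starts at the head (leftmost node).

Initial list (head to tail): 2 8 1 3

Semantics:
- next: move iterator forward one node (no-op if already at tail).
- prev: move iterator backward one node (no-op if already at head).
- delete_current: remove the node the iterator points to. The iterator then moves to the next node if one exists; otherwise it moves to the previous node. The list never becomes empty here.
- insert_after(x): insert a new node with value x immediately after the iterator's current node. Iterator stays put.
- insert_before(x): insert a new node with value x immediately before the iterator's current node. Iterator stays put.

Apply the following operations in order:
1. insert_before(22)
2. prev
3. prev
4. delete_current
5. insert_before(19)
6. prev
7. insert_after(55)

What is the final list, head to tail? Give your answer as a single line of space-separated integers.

Answer: 19 55 2 8 1 3

Derivation:
After 1 (insert_before(22)): list=[22, 2, 8, 1, 3] cursor@2
After 2 (prev): list=[22, 2, 8, 1, 3] cursor@22
After 3 (prev): list=[22, 2, 8, 1, 3] cursor@22
After 4 (delete_current): list=[2, 8, 1, 3] cursor@2
After 5 (insert_before(19)): list=[19, 2, 8, 1, 3] cursor@2
After 6 (prev): list=[19, 2, 8, 1, 3] cursor@19
After 7 (insert_after(55)): list=[19, 55, 2, 8, 1, 3] cursor@19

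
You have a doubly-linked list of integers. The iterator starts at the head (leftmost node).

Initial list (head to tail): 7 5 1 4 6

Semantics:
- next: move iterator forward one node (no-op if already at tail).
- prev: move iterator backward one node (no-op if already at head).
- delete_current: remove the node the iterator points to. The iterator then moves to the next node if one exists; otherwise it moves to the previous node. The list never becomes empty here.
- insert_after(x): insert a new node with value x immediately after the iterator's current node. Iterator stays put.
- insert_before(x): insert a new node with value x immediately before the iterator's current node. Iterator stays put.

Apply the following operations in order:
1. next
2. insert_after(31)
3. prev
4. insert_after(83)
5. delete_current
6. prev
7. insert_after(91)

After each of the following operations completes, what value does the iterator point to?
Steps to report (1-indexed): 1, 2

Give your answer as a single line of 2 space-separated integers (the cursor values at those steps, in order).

After 1 (next): list=[7, 5, 1, 4, 6] cursor@5
After 2 (insert_after(31)): list=[7, 5, 31, 1, 4, 6] cursor@5
After 3 (prev): list=[7, 5, 31, 1, 4, 6] cursor@7
After 4 (insert_after(83)): list=[7, 83, 5, 31, 1, 4, 6] cursor@7
After 5 (delete_current): list=[83, 5, 31, 1, 4, 6] cursor@83
After 6 (prev): list=[83, 5, 31, 1, 4, 6] cursor@83
After 7 (insert_after(91)): list=[83, 91, 5, 31, 1, 4, 6] cursor@83

Answer: 5 5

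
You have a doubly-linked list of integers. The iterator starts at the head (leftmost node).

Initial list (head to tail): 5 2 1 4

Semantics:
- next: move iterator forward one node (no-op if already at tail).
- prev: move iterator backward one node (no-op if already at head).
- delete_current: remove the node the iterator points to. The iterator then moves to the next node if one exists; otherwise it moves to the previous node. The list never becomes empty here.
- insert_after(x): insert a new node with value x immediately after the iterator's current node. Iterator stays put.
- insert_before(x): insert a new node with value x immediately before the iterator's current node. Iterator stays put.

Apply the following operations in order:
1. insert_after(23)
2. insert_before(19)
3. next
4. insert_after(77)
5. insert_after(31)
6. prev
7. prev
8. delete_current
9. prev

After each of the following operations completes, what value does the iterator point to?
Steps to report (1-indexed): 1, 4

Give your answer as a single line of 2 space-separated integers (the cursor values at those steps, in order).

Answer: 5 23

Derivation:
After 1 (insert_after(23)): list=[5, 23, 2, 1, 4] cursor@5
After 2 (insert_before(19)): list=[19, 5, 23, 2, 1, 4] cursor@5
After 3 (next): list=[19, 5, 23, 2, 1, 4] cursor@23
After 4 (insert_after(77)): list=[19, 5, 23, 77, 2, 1, 4] cursor@23
After 5 (insert_after(31)): list=[19, 5, 23, 31, 77, 2, 1, 4] cursor@23
After 6 (prev): list=[19, 5, 23, 31, 77, 2, 1, 4] cursor@5
After 7 (prev): list=[19, 5, 23, 31, 77, 2, 1, 4] cursor@19
After 8 (delete_current): list=[5, 23, 31, 77, 2, 1, 4] cursor@5
After 9 (prev): list=[5, 23, 31, 77, 2, 1, 4] cursor@5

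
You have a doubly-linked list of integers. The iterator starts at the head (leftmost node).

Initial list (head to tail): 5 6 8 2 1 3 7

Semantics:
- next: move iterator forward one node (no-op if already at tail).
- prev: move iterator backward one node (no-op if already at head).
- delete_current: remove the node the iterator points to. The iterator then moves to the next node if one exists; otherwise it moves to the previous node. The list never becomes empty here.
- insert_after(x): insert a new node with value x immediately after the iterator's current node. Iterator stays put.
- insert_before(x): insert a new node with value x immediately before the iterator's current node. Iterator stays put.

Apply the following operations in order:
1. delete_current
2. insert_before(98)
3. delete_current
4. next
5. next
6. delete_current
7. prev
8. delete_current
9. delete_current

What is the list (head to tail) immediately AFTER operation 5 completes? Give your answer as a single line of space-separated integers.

Answer: 98 8 2 1 3 7

Derivation:
After 1 (delete_current): list=[6, 8, 2, 1, 3, 7] cursor@6
After 2 (insert_before(98)): list=[98, 6, 8, 2, 1, 3, 7] cursor@6
After 3 (delete_current): list=[98, 8, 2, 1, 3, 7] cursor@8
After 4 (next): list=[98, 8, 2, 1, 3, 7] cursor@2
After 5 (next): list=[98, 8, 2, 1, 3, 7] cursor@1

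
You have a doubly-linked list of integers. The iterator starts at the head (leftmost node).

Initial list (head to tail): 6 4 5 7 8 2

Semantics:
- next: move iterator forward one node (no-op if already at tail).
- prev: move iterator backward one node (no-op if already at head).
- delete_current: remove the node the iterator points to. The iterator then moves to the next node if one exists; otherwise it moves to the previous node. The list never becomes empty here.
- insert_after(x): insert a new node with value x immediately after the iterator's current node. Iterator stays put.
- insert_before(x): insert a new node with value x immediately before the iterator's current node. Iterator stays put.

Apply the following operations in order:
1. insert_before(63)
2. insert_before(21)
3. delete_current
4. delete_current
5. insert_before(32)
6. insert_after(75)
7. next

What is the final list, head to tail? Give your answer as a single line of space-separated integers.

After 1 (insert_before(63)): list=[63, 6, 4, 5, 7, 8, 2] cursor@6
After 2 (insert_before(21)): list=[63, 21, 6, 4, 5, 7, 8, 2] cursor@6
After 3 (delete_current): list=[63, 21, 4, 5, 7, 8, 2] cursor@4
After 4 (delete_current): list=[63, 21, 5, 7, 8, 2] cursor@5
After 5 (insert_before(32)): list=[63, 21, 32, 5, 7, 8, 2] cursor@5
After 6 (insert_after(75)): list=[63, 21, 32, 5, 75, 7, 8, 2] cursor@5
After 7 (next): list=[63, 21, 32, 5, 75, 7, 8, 2] cursor@75

Answer: 63 21 32 5 75 7 8 2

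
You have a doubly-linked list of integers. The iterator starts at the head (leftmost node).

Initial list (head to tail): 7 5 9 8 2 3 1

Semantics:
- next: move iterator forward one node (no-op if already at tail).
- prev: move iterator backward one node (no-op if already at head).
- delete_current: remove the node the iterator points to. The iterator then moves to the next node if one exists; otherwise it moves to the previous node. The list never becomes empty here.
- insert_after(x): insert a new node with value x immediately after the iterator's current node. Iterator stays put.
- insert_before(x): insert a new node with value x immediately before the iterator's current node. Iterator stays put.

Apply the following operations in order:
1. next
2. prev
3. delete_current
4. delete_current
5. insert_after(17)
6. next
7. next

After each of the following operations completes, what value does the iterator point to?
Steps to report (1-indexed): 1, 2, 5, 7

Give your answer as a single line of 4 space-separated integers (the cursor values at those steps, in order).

After 1 (next): list=[7, 5, 9, 8, 2, 3, 1] cursor@5
After 2 (prev): list=[7, 5, 9, 8, 2, 3, 1] cursor@7
After 3 (delete_current): list=[5, 9, 8, 2, 3, 1] cursor@5
After 4 (delete_current): list=[9, 8, 2, 3, 1] cursor@9
After 5 (insert_after(17)): list=[9, 17, 8, 2, 3, 1] cursor@9
After 6 (next): list=[9, 17, 8, 2, 3, 1] cursor@17
After 7 (next): list=[9, 17, 8, 2, 3, 1] cursor@8

Answer: 5 7 9 8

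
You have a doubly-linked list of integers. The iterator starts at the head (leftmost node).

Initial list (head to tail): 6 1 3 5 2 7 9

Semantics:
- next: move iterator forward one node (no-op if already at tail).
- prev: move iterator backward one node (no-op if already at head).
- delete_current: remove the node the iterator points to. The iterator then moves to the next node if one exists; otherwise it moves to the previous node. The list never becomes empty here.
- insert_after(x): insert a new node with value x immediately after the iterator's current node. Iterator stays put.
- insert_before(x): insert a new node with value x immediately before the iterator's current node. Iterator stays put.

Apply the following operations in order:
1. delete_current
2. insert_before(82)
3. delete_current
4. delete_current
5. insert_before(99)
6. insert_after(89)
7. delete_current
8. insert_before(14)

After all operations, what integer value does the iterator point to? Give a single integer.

Answer: 89

Derivation:
After 1 (delete_current): list=[1, 3, 5, 2, 7, 9] cursor@1
After 2 (insert_before(82)): list=[82, 1, 3, 5, 2, 7, 9] cursor@1
After 3 (delete_current): list=[82, 3, 5, 2, 7, 9] cursor@3
After 4 (delete_current): list=[82, 5, 2, 7, 9] cursor@5
After 5 (insert_before(99)): list=[82, 99, 5, 2, 7, 9] cursor@5
After 6 (insert_after(89)): list=[82, 99, 5, 89, 2, 7, 9] cursor@5
After 7 (delete_current): list=[82, 99, 89, 2, 7, 9] cursor@89
After 8 (insert_before(14)): list=[82, 99, 14, 89, 2, 7, 9] cursor@89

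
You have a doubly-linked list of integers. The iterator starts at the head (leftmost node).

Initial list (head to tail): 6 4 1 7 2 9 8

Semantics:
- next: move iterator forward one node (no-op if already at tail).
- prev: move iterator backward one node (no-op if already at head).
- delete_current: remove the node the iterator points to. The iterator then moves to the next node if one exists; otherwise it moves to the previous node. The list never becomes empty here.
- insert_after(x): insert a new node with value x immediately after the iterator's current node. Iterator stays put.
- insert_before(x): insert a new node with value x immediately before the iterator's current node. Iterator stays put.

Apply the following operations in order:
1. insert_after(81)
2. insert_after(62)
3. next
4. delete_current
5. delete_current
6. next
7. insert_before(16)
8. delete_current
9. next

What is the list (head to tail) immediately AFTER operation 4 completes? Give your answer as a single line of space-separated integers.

Answer: 6 81 4 1 7 2 9 8

Derivation:
After 1 (insert_after(81)): list=[6, 81, 4, 1, 7, 2, 9, 8] cursor@6
After 2 (insert_after(62)): list=[6, 62, 81, 4, 1, 7, 2, 9, 8] cursor@6
After 3 (next): list=[6, 62, 81, 4, 1, 7, 2, 9, 8] cursor@62
After 4 (delete_current): list=[6, 81, 4, 1, 7, 2, 9, 8] cursor@81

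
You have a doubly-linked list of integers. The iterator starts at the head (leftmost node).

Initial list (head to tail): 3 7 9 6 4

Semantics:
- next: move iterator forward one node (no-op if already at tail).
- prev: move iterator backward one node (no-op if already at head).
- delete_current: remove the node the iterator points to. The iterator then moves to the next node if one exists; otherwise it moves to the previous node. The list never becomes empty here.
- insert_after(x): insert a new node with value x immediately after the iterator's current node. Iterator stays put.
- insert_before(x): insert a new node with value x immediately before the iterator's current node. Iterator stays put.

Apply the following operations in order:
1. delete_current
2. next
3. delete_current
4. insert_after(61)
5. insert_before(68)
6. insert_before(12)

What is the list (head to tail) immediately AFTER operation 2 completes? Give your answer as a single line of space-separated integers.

Answer: 7 9 6 4

Derivation:
After 1 (delete_current): list=[7, 9, 6, 4] cursor@7
After 2 (next): list=[7, 9, 6, 4] cursor@9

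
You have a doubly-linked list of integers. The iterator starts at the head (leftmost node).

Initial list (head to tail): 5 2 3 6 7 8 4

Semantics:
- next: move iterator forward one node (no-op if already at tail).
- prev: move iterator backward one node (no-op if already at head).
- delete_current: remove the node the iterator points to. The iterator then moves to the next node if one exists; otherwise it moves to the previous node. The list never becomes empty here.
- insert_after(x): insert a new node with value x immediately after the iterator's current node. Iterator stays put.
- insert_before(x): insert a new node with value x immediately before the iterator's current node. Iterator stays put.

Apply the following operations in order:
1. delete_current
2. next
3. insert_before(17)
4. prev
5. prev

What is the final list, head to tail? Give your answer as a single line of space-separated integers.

Answer: 2 17 3 6 7 8 4

Derivation:
After 1 (delete_current): list=[2, 3, 6, 7, 8, 4] cursor@2
After 2 (next): list=[2, 3, 6, 7, 8, 4] cursor@3
After 3 (insert_before(17)): list=[2, 17, 3, 6, 7, 8, 4] cursor@3
After 4 (prev): list=[2, 17, 3, 6, 7, 8, 4] cursor@17
After 5 (prev): list=[2, 17, 3, 6, 7, 8, 4] cursor@2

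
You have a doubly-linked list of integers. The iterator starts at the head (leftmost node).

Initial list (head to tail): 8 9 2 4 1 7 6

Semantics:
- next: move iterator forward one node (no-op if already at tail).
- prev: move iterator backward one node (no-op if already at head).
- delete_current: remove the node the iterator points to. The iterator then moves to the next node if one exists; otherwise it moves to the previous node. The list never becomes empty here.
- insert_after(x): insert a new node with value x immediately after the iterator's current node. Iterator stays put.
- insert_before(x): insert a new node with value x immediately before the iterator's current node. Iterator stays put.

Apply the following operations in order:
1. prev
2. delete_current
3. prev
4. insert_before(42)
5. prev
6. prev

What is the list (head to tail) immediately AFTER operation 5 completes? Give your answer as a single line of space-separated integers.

Answer: 42 9 2 4 1 7 6

Derivation:
After 1 (prev): list=[8, 9, 2, 4, 1, 7, 6] cursor@8
After 2 (delete_current): list=[9, 2, 4, 1, 7, 6] cursor@9
After 3 (prev): list=[9, 2, 4, 1, 7, 6] cursor@9
After 4 (insert_before(42)): list=[42, 9, 2, 4, 1, 7, 6] cursor@9
After 5 (prev): list=[42, 9, 2, 4, 1, 7, 6] cursor@42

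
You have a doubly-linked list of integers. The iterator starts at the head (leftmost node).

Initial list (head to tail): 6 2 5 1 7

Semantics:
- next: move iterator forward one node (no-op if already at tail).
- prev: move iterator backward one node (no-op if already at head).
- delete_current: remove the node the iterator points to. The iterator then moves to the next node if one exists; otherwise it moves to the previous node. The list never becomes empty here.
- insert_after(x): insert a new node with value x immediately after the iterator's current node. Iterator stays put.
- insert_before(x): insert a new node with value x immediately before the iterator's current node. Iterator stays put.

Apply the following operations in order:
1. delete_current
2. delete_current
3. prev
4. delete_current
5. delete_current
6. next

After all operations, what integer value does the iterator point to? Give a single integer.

After 1 (delete_current): list=[2, 5, 1, 7] cursor@2
After 2 (delete_current): list=[5, 1, 7] cursor@5
After 3 (prev): list=[5, 1, 7] cursor@5
After 4 (delete_current): list=[1, 7] cursor@1
After 5 (delete_current): list=[7] cursor@7
After 6 (next): list=[7] cursor@7

Answer: 7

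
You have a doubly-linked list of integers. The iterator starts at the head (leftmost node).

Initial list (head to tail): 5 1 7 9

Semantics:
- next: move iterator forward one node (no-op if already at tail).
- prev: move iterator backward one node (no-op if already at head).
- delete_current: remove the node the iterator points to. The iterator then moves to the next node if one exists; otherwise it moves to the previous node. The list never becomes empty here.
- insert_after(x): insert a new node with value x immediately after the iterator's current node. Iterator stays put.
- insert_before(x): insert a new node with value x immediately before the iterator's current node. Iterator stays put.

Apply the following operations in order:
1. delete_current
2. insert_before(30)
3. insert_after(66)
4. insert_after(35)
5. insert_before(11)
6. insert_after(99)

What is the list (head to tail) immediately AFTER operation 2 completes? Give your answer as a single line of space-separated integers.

Answer: 30 1 7 9

Derivation:
After 1 (delete_current): list=[1, 7, 9] cursor@1
After 2 (insert_before(30)): list=[30, 1, 7, 9] cursor@1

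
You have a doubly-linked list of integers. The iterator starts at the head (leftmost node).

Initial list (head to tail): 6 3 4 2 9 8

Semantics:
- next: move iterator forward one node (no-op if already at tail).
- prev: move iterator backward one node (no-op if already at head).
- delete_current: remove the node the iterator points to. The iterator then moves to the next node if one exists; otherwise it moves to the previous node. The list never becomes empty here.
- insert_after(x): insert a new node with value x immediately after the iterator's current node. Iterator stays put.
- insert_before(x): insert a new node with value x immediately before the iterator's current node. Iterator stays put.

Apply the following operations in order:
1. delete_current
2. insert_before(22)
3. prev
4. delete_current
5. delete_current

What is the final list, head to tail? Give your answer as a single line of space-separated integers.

After 1 (delete_current): list=[3, 4, 2, 9, 8] cursor@3
After 2 (insert_before(22)): list=[22, 3, 4, 2, 9, 8] cursor@3
After 3 (prev): list=[22, 3, 4, 2, 9, 8] cursor@22
After 4 (delete_current): list=[3, 4, 2, 9, 8] cursor@3
After 5 (delete_current): list=[4, 2, 9, 8] cursor@4

Answer: 4 2 9 8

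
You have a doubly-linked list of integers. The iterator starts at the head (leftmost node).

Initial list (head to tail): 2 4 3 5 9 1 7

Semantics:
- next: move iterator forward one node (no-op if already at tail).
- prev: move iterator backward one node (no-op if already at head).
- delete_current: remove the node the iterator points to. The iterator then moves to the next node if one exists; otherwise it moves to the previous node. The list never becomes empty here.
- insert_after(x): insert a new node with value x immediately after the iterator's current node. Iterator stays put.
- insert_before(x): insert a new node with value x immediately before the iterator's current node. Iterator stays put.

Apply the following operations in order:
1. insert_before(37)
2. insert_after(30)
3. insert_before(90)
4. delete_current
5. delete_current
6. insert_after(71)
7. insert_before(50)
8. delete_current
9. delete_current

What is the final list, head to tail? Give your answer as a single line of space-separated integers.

Answer: 37 90 50 3 5 9 1 7

Derivation:
After 1 (insert_before(37)): list=[37, 2, 4, 3, 5, 9, 1, 7] cursor@2
After 2 (insert_after(30)): list=[37, 2, 30, 4, 3, 5, 9, 1, 7] cursor@2
After 3 (insert_before(90)): list=[37, 90, 2, 30, 4, 3, 5, 9, 1, 7] cursor@2
After 4 (delete_current): list=[37, 90, 30, 4, 3, 5, 9, 1, 7] cursor@30
After 5 (delete_current): list=[37, 90, 4, 3, 5, 9, 1, 7] cursor@4
After 6 (insert_after(71)): list=[37, 90, 4, 71, 3, 5, 9, 1, 7] cursor@4
After 7 (insert_before(50)): list=[37, 90, 50, 4, 71, 3, 5, 9, 1, 7] cursor@4
After 8 (delete_current): list=[37, 90, 50, 71, 3, 5, 9, 1, 7] cursor@71
After 9 (delete_current): list=[37, 90, 50, 3, 5, 9, 1, 7] cursor@3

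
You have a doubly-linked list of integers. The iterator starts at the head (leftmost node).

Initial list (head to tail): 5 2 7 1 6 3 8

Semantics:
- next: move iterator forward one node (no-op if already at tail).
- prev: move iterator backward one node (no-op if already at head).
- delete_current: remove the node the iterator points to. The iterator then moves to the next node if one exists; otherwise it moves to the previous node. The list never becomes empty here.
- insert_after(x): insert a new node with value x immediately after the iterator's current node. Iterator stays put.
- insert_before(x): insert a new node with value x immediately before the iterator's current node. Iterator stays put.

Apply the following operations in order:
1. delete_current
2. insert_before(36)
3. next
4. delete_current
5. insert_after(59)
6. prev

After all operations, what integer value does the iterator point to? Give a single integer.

Answer: 2

Derivation:
After 1 (delete_current): list=[2, 7, 1, 6, 3, 8] cursor@2
After 2 (insert_before(36)): list=[36, 2, 7, 1, 6, 3, 8] cursor@2
After 3 (next): list=[36, 2, 7, 1, 6, 3, 8] cursor@7
After 4 (delete_current): list=[36, 2, 1, 6, 3, 8] cursor@1
After 5 (insert_after(59)): list=[36, 2, 1, 59, 6, 3, 8] cursor@1
After 6 (prev): list=[36, 2, 1, 59, 6, 3, 8] cursor@2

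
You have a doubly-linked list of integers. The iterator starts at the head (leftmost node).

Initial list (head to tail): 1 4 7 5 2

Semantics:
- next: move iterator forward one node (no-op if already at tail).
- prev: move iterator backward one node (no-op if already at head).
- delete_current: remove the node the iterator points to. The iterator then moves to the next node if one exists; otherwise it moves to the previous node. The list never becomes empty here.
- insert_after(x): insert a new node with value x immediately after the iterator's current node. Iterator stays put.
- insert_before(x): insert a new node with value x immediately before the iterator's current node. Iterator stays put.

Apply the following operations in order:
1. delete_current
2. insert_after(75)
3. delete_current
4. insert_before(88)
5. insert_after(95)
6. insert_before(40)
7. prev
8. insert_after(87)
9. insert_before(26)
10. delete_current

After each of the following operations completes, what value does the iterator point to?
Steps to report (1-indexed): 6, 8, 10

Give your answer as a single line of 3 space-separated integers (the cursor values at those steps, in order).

Answer: 75 40 87

Derivation:
After 1 (delete_current): list=[4, 7, 5, 2] cursor@4
After 2 (insert_after(75)): list=[4, 75, 7, 5, 2] cursor@4
After 3 (delete_current): list=[75, 7, 5, 2] cursor@75
After 4 (insert_before(88)): list=[88, 75, 7, 5, 2] cursor@75
After 5 (insert_after(95)): list=[88, 75, 95, 7, 5, 2] cursor@75
After 6 (insert_before(40)): list=[88, 40, 75, 95, 7, 5, 2] cursor@75
After 7 (prev): list=[88, 40, 75, 95, 7, 5, 2] cursor@40
After 8 (insert_after(87)): list=[88, 40, 87, 75, 95, 7, 5, 2] cursor@40
After 9 (insert_before(26)): list=[88, 26, 40, 87, 75, 95, 7, 5, 2] cursor@40
After 10 (delete_current): list=[88, 26, 87, 75, 95, 7, 5, 2] cursor@87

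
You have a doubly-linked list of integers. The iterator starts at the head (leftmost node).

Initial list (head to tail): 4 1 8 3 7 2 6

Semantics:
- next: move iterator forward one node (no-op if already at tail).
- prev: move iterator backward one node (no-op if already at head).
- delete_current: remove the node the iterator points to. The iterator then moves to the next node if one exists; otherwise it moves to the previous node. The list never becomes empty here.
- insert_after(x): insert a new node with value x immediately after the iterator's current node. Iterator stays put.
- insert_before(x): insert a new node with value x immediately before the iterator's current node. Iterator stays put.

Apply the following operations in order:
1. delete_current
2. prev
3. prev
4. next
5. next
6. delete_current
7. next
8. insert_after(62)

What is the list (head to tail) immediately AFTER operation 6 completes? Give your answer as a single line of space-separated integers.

Answer: 1 8 7 2 6

Derivation:
After 1 (delete_current): list=[1, 8, 3, 7, 2, 6] cursor@1
After 2 (prev): list=[1, 8, 3, 7, 2, 6] cursor@1
After 3 (prev): list=[1, 8, 3, 7, 2, 6] cursor@1
After 4 (next): list=[1, 8, 3, 7, 2, 6] cursor@8
After 5 (next): list=[1, 8, 3, 7, 2, 6] cursor@3
After 6 (delete_current): list=[1, 8, 7, 2, 6] cursor@7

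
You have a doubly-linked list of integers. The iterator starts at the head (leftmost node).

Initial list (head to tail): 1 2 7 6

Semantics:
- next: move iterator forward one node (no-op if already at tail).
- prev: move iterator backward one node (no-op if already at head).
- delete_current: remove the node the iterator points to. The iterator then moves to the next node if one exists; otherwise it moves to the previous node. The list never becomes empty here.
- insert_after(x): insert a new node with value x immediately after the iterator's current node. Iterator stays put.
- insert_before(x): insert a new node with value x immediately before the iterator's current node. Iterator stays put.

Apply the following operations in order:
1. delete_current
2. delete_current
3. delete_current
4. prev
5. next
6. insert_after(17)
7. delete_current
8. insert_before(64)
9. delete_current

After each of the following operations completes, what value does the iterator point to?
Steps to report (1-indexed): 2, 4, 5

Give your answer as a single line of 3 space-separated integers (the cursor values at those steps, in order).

Answer: 7 6 6

Derivation:
After 1 (delete_current): list=[2, 7, 6] cursor@2
After 2 (delete_current): list=[7, 6] cursor@7
After 3 (delete_current): list=[6] cursor@6
After 4 (prev): list=[6] cursor@6
After 5 (next): list=[6] cursor@6
After 6 (insert_after(17)): list=[6, 17] cursor@6
After 7 (delete_current): list=[17] cursor@17
After 8 (insert_before(64)): list=[64, 17] cursor@17
After 9 (delete_current): list=[64] cursor@64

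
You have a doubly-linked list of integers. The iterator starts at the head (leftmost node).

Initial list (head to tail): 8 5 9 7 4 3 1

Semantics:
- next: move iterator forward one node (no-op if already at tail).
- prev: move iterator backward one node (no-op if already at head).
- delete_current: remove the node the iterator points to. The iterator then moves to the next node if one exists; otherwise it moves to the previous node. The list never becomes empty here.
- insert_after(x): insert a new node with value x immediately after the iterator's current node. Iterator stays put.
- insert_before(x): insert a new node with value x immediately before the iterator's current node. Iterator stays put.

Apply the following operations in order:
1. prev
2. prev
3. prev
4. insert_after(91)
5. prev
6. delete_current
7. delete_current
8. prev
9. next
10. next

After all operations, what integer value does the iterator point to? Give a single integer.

After 1 (prev): list=[8, 5, 9, 7, 4, 3, 1] cursor@8
After 2 (prev): list=[8, 5, 9, 7, 4, 3, 1] cursor@8
After 3 (prev): list=[8, 5, 9, 7, 4, 3, 1] cursor@8
After 4 (insert_after(91)): list=[8, 91, 5, 9, 7, 4, 3, 1] cursor@8
After 5 (prev): list=[8, 91, 5, 9, 7, 4, 3, 1] cursor@8
After 6 (delete_current): list=[91, 5, 9, 7, 4, 3, 1] cursor@91
After 7 (delete_current): list=[5, 9, 7, 4, 3, 1] cursor@5
After 8 (prev): list=[5, 9, 7, 4, 3, 1] cursor@5
After 9 (next): list=[5, 9, 7, 4, 3, 1] cursor@9
After 10 (next): list=[5, 9, 7, 4, 3, 1] cursor@7

Answer: 7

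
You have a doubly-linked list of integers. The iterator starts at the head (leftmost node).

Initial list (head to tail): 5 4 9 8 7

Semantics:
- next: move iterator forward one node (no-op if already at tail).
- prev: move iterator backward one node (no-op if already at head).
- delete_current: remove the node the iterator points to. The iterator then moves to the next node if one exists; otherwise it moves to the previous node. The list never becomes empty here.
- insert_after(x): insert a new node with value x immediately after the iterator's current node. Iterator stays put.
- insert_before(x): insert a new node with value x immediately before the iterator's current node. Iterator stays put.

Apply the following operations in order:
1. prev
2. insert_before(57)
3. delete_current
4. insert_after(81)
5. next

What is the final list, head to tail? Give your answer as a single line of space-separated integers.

After 1 (prev): list=[5, 4, 9, 8, 7] cursor@5
After 2 (insert_before(57)): list=[57, 5, 4, 9, 8, 7] cursor@5
After 3 (delete_current): list=[57, 4, 9, 8, 7] cursor@4
After 4 (insert_after(81)): list=[57, 4, 81, 9, 8, 7] cursor@4
After 5 (next): list=[57, 4, 81, 9, 8, 7] cursor@81

Answer: 57 4 81 9 8 7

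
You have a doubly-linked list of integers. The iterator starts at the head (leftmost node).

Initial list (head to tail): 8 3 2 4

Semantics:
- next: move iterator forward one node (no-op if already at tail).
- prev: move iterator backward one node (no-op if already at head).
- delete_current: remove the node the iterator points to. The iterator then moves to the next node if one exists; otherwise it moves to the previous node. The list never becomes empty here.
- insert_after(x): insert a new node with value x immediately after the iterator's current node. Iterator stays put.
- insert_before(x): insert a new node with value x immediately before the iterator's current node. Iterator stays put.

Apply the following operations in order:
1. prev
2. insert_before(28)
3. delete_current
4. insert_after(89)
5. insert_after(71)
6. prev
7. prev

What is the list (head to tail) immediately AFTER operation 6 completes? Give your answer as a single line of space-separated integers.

After 1 (prev): list=[8, 3, 2, 4] cursor@8
After 2 (insert_before(28)): list=[28, 8, 3, 2, 4] cursor@8
After 3 (delete_current): list=[28, 3, 2, 4] cursor@3
After 4 (insert_after(89)): list=[28, 3, 89, 2, 4] cursor@3
After 5 (insert_after(71)): list=[28, 3, 71, 89, 2, 4] cursor@3
After 6 (prev): list=[28, 3, 71, 89, 2, 4] cursor@28

Answer: 28 3 71 89 2 4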